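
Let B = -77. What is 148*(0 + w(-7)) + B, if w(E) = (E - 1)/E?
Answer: 645/7 ≈ 92.143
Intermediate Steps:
w(E) = (-1 + E)/E
148*(0 + w(-7)) + B = 148*(0 + (-1 - 7)/(-7)) - 77 = 148*(0 - 1/7*(-8)) - 77 = 148*(0 + 8/7) - 77 = 148*(8/7) - 77 = 1184/7 - 77 = 645/7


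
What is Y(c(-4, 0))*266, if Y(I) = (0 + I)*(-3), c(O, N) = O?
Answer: 3192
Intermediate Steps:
Y(I) = -3*I (Y(I) = I*(-3) = -3*I)
Y(c(-4, 0))*266 = -3*(-4)*266 = 12*266 = 3192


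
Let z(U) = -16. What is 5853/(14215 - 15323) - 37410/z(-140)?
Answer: 5169579/2216 ≈ 2332.8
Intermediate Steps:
5853/(14215 - 15323) - 37410/z(-140) = 5853/(14215 - 15323) - 37410/(-16) = 5853/(-1108) - 37410*(-1/16) = 5853*(-1/1108) + 18705/8 = -5853/1108 + 18705/8 = 5169579/2216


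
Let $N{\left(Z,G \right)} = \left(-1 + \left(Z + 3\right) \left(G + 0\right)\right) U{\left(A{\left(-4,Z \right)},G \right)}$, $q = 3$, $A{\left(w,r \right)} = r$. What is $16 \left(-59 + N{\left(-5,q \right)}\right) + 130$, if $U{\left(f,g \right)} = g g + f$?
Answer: $-1262$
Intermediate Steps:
$U{\left(f,g \right)} = f + g^{2}$ ($U{\left(f,g \right)} = g^{2} + f = f + g^{2}$)
$N{\left(Z,G \right)} = \left(-1 + G \left(3 + Z\right)\right) \left(Z + G^{2}\right)$ ($N{\left(Z,G \right)} = \left(-1 + \left(Z + 3\right) \left(G + 0\right)\right) \left(Z + G^{2}\right) = \left(-1 + \left(3 + Z\right) G\right) \left(Z + G^{2}\right) = \left(-1 + G \left(3 + Z\right)\right) \left(Z + G^{2}\right)$)
$16 \left(-59 + N{\left(-5,q \right)}\right) + 130 = 16 \left(-59 + \left(-5 + 3^{2}\right) \left(-1 + 3 \cdot 3 + 3 \left(-5\right)\right)\right) + 130 = 16 \left(-59 + \left(-5 + 9\right) \left(-1 + 9 - 15\right)\right) + 130 = 16 \left(-59 + 4 \left(-7\right)\right) + 130 = 16 \left(-59 - 28\right) + 130 = 16 \left(-87\right) + 130 = -1392 + 130 = -1262$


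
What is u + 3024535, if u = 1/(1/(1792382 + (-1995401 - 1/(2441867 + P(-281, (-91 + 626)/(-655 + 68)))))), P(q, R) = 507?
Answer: 6891197318983/2442374 ≈ 2.8215e+6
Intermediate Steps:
u = -495848327107/2442374 (u = 1/(1/(1792382 + (-1995401 - 1/(2441867 + 507)))) = 1/(1/(1792382 + (-1995401 - 1/2442374))) = 1/(1/(1792382 - 4873515521975/2442374)) = 1/(1/(-495848327107/2442374)) = 1/(-2442374/495848327107) = -495848327107/2442374 ≈ -2.0302e+5)
u + 3024535 = -495848327107/2442374 + 3024535 = 6891197318983/2442374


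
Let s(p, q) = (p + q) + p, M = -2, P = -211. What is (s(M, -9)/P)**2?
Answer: 169/44521 ≈ 0.0037960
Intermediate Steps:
s(p, q) = q + 2*p
(s(M, -9)/P)**2 = ((-9 + 2*(-2))/(-211))**2 = ((-9 - 4)*(-1/211))**2 = (-13*(-1/211))**2 = (13/211)**2 = 169/44521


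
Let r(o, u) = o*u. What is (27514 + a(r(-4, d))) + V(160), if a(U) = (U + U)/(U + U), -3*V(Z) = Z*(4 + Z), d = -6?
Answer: 56305/3 ≈ 18768.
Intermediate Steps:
V(Z) = -Z*(4 + Z)/3
a(U) = 1 (a(U) = (2*U)/((2*U)) = (2*U)*(1/(2*U)) = 1)
(27514 + a(r(-4, d))) + V(160) = (27514 + 1) - 1/3*160*(4 + 160) = 27515 - 1/3*160*164 = 27515 - 26240/3 = 56305/3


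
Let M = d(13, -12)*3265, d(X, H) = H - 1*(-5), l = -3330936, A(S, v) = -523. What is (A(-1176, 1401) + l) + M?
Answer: -3354314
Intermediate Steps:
d(X, H) = 5 + H (d(X, H) = H + 5 = 5 + H)
M = -22855 (M = (5 - 12)*3265 = -7*3265 = -22855)
(A(-1176, 1401) + l) + M = (-523 - 3330936) - 22855 = -3331459 - 22855 = -3354314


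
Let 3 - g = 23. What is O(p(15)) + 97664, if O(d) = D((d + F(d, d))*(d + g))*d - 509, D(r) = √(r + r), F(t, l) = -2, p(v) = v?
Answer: 97155 + 15*I*√130 ≈ 97155.0 + 171.03*I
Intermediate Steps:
g = -20 (g = 3 - 1*23 = 3 - 23 = -20)
D(r) = √2*√r (D(r) = √(2*r) = √2*√r)
O(d) = -509 + d*√2*√((-20 + d)*(-2 + d)) (O(d) = (√2*√((d - 2)*(d - 20)))*d - 509 = (√2*√((-2 + d)*(-20 + d)))*d - 509 = (√2*√((-20 + d)*(-2 + d)))*d - 509 = d*√2*√((-20 + d)*(-2 + d)) - 509 = -509 + d*√2*√((-20 + d)*(-2 + d)))
O(p(15)) + 97664 = (-509 + 15*√(80 - 44*15 + 2*15²)) + 97664 = (-509 + 15*√(80 - 660 + 2*225)) + 97664 = (-509 + 15*√(80 - 660 + 450)) + 97664 = (-509 + 15*√(-130)) + 97664 = (-509 + 15*(I*√130)) + 97664 = (-509 + 15*I*√130) + 97664 = 97155 + 15*I*√130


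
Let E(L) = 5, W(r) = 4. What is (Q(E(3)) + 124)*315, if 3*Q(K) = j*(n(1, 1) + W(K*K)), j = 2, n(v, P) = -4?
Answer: 39060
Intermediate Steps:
Q(K) = 0 (Q(K) = (2*(-4 + 4))/3 = (2*0)/3 = (1/3)*0 = 0)
(Q(E(3)) + 124)*315 = (0 + 124)*315 = 124*315 = 39060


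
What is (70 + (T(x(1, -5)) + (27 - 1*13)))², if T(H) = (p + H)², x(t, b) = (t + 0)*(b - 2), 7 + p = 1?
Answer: 64009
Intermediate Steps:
p = -6 (p = -7 + 1 = -6)
x(t, b) = t*(-2 + b)
T(H) = (-6 + H)²
(70 + (T(x(1, -5)) + (27 - 1*13)))² = (70 + ((-6 + 1*(-2 - 5))² + (27 - 1*13)))² = (70 + ((-6 + 1*(-7))² + (27 - 13)))² = (70 + ((-6 - 7)² + 14))² = (70 + ((-13)² + 14))² = (70 + (169 + 14))² = (70 + 183)² = 253² = 64009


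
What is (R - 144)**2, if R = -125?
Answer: 72361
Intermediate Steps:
(R - 144)**2 = (-125 - 144)**2 = (-269)**2 = 72361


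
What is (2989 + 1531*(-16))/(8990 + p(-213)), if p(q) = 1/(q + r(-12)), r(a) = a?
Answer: -4839075/2022749 ≈ -2.3923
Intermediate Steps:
p(q) = 1/(-12 + q) (p(q) = 1/(q - 12) = 1/(-12 + q))
(2989 + 1531*(-16))/(8990 + p(-213)) = (2989 + 1531*(-16))/(8990 + 1/(-12 - 213)) = (2989 - 24496)/(8990 + 1/(-225)) = -21507/(8990 - 1/225) = -21507/2022749/225 = -21507*225/2022749 = -4839075/2022749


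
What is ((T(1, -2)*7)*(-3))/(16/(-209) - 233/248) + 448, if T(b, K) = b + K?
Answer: 7501816/17555 ≈ 427.33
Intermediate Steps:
T(b, K) = K + b
((T(1, -2)*7)*(-3))/(16/(-209) - 233/248) + 448 = (((-2 + 1)*7)*(-3))/(16/(-209) - 233/248) + 448 = (-1*7*(-3))/(16*(-1/209) - 233*1/248) + 448 = (-7*(-3))/(-16/209 - 233/248) + 448 = 21/(-52665/51832) + 448 = 21*(-51832/52665) + 448 = -362824/17555 + 448 = 7501816/17555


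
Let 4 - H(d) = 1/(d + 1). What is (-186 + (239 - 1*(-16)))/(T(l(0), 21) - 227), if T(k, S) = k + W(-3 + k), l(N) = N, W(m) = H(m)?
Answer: -138/445 ≈ -0.31011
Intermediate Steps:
H(d) = 4 - 1/(1 + d) (H(d) = 4 - 1/(d + 1) = 4 - 1/(1 + d))
W(m) = (3 + 4*m)/(1 + m)
T(k, S) = k + (-9 + 4*k)/(-2 + k) (T(k, S) = k + (3 + 4*(-3 + k))/(1 + (-3 + k)) = k + (3 + (-12 + 4*k))/(-2 + k) = k + (-9 + 4*k)/(-2 + k))
(-186 + (239 - 1*(-16)))/(T(l(0), 21) - 227) = (-186 + (239 - 1*(-16)))/((-9 + 0² + 2*0)/(-2 + 0) - 227) = (-186 + (239 + 16))/((-9 + 0 + 0)/(-2) - 227) = (-186 + 255)/(-½*(-9) - 227) = 69/(9/2 - 227) = 69/(-445/2) = 69*(-2/445) = -138/445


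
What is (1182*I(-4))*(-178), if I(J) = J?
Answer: 841584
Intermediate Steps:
(1182*I(-4))*(-178) = (1182*(-4))*(-178) = -4728*(-178) = 841584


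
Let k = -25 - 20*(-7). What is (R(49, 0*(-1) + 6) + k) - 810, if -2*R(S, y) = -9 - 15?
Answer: -683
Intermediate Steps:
R(S, y) = 12 (R(S, y) = -(-9 - 15)/2 = -½*(-24) = 12)
k = 115 (k = -25 + 140 = 115)
(R(49, 0*(-1) + 6) + k) - 810 = (12 + 115) - 810 = 127 - 810 = -683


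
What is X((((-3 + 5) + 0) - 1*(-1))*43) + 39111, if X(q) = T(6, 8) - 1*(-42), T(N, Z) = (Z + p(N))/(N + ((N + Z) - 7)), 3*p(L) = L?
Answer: 508999/13 ≈ 39154.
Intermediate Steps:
p(L) = L/3
T(N, Z) = (Z + N/3)/(-7 + Z + 2*N) (T(N, Z) = (Z + N/3)/(N + ((N + Z) - 7)) = (Z + N/3)/(N + (-7 + N + Z)) = (Z + N/3)/(-7 + Z + 2*N))
X(q) = 556/13 (X(q) = (8 + (⅓)*6)/(-7 + 8 + 2*6) - 1*(-42) = (8 + 2)/(-7 + 8 + 12) + 42 = 10/13 + 42 = 556/13)
X((((-3 + 5) + 0) - 1*(-1))*43) + 39111 = 556/13 + 39111 = 508999/13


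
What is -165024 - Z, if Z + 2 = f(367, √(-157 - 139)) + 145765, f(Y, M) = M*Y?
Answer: -310787 - 734*I*√74 ≈ -3.1079e+5 - 6314.1*I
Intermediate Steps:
Z = 145763 + 734*I*√74 (Z = -2 + (√(-157 - 139)*367 + 145765) = -2 + (√(-296)*367 + 145765) = -2 + ((2*I*√74)*367 + 145765) = -2 + (734*I*√74 + 145765) = -2 + (145765 + 734*I*√74) = 145763 + 734*I*√74 ≈ 1.4576e+5 + 6314.1*I)
-165024 - Z = -165024 - (145763 + 734*I*√74) = -165024 + (-145763 - 734*I*√74) = -310787 - 734*I*√74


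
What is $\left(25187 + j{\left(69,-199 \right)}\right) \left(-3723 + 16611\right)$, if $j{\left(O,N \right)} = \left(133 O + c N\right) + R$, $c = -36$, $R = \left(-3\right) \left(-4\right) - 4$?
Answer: $535315968$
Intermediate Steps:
$R = 8$ ($R = 12 - 4 = 8$)
$j{\left(O,N \right)} = 8 - 36 N + 133 O$ ($j{\left(O,N \right)} = \left(133 O - 36 N\right) + 8 = \left(- 36 N + 133 O\right) + 8 = 8 - 36 N + 133 O$)
$\left(25187 + j{\left(69,-199 \right)}\right) \left(-3723 + 16611\right) = \left(25187 + \left(8 - -7164 + 133 \cdot 69\right)\right) \left(-3723 + 16611\right) = \left(25187 + \left(8 + 7164 + 9177\right)\right) 12888 = \left(25187 + 16349\right) 12888 = 41536 \cdot 12888 = 535315968$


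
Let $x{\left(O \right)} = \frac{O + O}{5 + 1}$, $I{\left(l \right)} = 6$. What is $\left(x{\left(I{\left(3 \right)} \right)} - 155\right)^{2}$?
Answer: $23409$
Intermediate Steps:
$x{\left(O \right)} = \frac{O}{3}$ ($x{\left(O \right)} = \frac{2 O}{6} = 2 O \frac{1}{6} = \frac{O}{3}$)
$\left(x{\left(I{\left(3 \right)} \right)} - 155\right)^{2} = \left(\frac{1}{3} \cdot 6 - 155\right)^{2} = \left(2 - 155\right)^{2} = \left(-153\right)^{2} = 23409$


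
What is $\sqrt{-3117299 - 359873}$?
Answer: $2 i \sqrt{869293} \approx 1864.7 i$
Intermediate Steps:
$\sqrt{-3117299 - 359873} = \sqrt{-3477172} = 2 i \sqrt{869293}$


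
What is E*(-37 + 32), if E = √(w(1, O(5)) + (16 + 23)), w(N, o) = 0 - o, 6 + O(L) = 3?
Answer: -5*√42 ≈ -32.404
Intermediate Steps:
O(L) = -3 (O(L) = -6 + 3 = -3)
w(N, o) = -o
E = √42 (E = √(-1*(-3) + (16 + 23)) = √(3 + 39) = √42 ≈ 6.4807)
E*(-37 + 32) = √42*(-37 + 32) = √42*(-5) = -5*√42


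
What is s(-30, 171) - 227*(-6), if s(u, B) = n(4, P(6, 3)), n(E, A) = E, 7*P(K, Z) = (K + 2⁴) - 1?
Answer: 1366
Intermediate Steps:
P(K, Z) = 15/7 + K/7 (P(K, Z) = ((K + 2⁴) - 1)/7 = ((K + 16) - 1)/7 = ((16 + K) - 1)/7 = (15 + K)/7 = 15/7 + K/7)
s(u, B) = 4
s(-30, 171) - 227*(-6) = 4 - 227*(-6) = 4 + 1362 = 1366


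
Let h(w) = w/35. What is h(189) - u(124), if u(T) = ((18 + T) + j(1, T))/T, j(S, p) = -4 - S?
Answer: 2663/620 ≈ 4.2952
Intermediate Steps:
h(w) = w/35 (h(w) = w*(1/35) = w/35)
u(T) = (13 + T)/T (u(T) = ((18 + T) + (-4 - 1*1))/T = ((18 + T) + (-4 - 1))/T = ((18 + T) - 5)/T = (13 + T)/T)
h(189) - u(124) = (1/35)*189 - (13 + 124)/124 = 27/5 - 137/124 = 2663/620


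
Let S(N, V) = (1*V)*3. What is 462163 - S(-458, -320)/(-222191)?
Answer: 102688458173/222191 ≈ 4.6216e+5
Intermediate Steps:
S(N, V) = 3*V (S(N, V) = V*3 = 3*V)
462163 - S(-458, -320)/(-222191) = 462163 - 3*(-320)/(-222191) = 462163 - (-960)*(-1)/222191 = 462163 - 1*960/222191 = 462163 - 960/222191 = 102688458173/222191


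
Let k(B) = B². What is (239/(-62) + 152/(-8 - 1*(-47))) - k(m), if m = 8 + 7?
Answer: -543947/2418 ≈ -224.96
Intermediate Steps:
m = 15
(239/(-62) + 152/(-8 - 1*(-47))) - k(m) = (239/(-62) + 152/(-8 - 1*(-47))) - 1*15² = (239*(-1/62) + 152/(-8 + 47)) - 1*225 = (-239/62 + 152/39) - 225 = 103/2418 - 225 = -543947/2418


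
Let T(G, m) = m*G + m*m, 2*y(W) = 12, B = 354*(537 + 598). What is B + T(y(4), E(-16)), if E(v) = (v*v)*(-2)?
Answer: 660862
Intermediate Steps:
B = 401790 (B = 354*1135 = 401790)
y(W) = 6 (y(W) = (½)*12 = 6)
E(v) = -2*v² (E(v) = v²*(-2) = -2*v²)
T(G, m) = m² + G*m (T(G, m) = G*m + m² = m² + G*m)
B + T(y(4), E(-16)) = 401790 + (-2*(-16)²)*(6 - 2*(-16)²) = 401790 + (-2*256)*(6 - 2*256) = 401790 - 512*(6 - 512) = 401790 - 512*(-506) = 401790 + 259072 = 660862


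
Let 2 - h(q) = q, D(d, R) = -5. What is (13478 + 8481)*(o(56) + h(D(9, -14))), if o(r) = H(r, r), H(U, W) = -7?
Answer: 0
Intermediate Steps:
h(q) = 2 - q
o(r) = -7
(13478 + 8481)*(o(56) + h(D(9, -14))) = (13478 + 8481)*(-7 + (2 - 1*(-5))) = 21959*(-7 + (2 + 5)) = 21959*(-7 + 7) = 21959*0 = 0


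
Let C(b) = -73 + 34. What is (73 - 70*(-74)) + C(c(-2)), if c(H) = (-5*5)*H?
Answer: 5214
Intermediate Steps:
c(H) = -25*H
C(b) = -39
(73 - 70*(-74)) + C(c(-2)) = (73 - 70*(-74)) - 39 = (73 + 5180) - 39 = 5253 - 39 = 5214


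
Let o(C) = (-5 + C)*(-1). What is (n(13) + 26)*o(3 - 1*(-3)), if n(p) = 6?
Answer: -32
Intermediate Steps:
o(C) = 5 - C
(n(13) + 26)*o(3 - 1*(-3)) = (6 + 26)*(5 - (3 - 1*(-3))) = 32*(5 - (3 + 3)) = 32*(5 - 1*6) = 32*(5 - 6) = 32*(-1) = -32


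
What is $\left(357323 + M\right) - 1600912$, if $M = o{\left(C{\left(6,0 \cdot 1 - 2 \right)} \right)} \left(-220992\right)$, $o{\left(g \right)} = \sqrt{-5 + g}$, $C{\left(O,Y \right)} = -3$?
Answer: $-1243589 - 441984 i \sqrt{2} \approx -1.2436 \cdot 10^{6} - 6.2506 \cdot 10^{5} i$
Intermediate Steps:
$M = - 441984 i \sqrt{2}$ ($M = \sqrt{-5 - 3} \left(-220992\right) = \sqrt{-8} \left(-220992\right) = 2 i \sqrt{2} \left(-220992\right) = - 441984 i \sqrt{2} \approx - 6.2506 \cdot 10^{5} i$)
$\left(357323 + M\right) - 1600912 = \left(357323 - 441984 i \sqrt{2}\right) - 1600912 = -1243589 - 441984 i \sqrt{2}$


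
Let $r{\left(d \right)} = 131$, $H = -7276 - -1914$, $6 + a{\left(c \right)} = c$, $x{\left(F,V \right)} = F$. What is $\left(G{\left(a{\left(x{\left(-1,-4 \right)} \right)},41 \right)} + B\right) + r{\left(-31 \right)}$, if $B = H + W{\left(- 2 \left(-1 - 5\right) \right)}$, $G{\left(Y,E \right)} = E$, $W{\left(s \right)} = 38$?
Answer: $-5152$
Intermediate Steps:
$a{\left(c \right)} = -6 + c$
$H = -5362$ ($H = -7276 + 1914 = -5362$)
$B = -5324$ ($B = -5362 + 38 = -5324$)
$\left(G{\left(a{\left(x{\left(-1,-4 \right)} \right)},41 \right)} + B\right) + r{\left(-31 \right)} = \left(41 - 5324\right) + 131 = -5283 + 131 = -5152$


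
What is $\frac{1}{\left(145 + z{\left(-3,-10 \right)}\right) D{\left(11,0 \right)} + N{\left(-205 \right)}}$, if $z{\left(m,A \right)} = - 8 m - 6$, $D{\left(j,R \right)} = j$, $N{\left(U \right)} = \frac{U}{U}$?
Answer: $\frac{1}{1794} \approx 0.00055741$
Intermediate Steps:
$N{\left(U \right)} = 1$
$z{\left(m,A \right)} = -6 - 8 m$
$\frac{1}{\left(145 + z{\left(-3,-10 \right)}\right) D{\left(11,0 \right)} + N{\left(-205 \right)}} = \frac{1}{\left(145 - -18\right) 11 + 1} = \frac{1}{\left(145 + \left(-6 + 24\right)\right) 11 + 1} = \frac{1}{\left(145 + 18\right) 11 + 1} = \frac{1}{163 \cdot 11 + 1} = \frac{1}{1793 + 1} = \frac{1}{1794}$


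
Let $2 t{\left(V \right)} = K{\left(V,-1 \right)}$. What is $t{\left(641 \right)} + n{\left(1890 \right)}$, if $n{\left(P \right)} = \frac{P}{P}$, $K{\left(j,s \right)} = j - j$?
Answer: $1$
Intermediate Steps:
$K{\left(j,s \right)} = 0$
$n{\left(P \right)} = 1$
$t{\left(V \right)} = 0$ ($t{\left(V \right)} = \frac{1}{2} \cdot 0 = 0$)
$t{\left(641 \right)} + n{\left(1890 \right)} = 0 + 1 = 1$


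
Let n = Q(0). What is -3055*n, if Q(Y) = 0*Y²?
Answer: 0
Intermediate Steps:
Q(Y) = 0
n = 0
-3055*n = -3055*0 = 0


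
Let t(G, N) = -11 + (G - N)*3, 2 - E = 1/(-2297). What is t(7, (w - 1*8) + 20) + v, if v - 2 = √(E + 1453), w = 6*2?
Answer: -60 + 2*√1919221598/2297 ≈ -21.856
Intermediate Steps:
E = 4595/2297 (E = 2 - 1/(-2297) = 2 - 1*(-1/2297) = 2 + 1/2297 = 4595/2297 ≈ 2.0004)
w = 12
t(G, N) = -11 - 3*N + 3*G (t(G, N) = -11 + (-3*N + 3*G) = -11 - 3*N + 3*G)
v = 2 + 2*√1919221598/2297 (v = 2 + √(4595/2297 + 1453) = 2 + √(3342136/2297) = 2 + 2*√1919221598/2297 ≈ 40.144)
t(7, (w - 1*8) + 20) + v = (-11 - 3*((12 - 1*8) + 20) + 3*7) + (2 + 2*√1919221598/2297) = (-11 - 3*((12 - 8) + 20) + 21) + (2 + 2*√1919221598/2297) = (-11 - 3*(4 + 20) + 21) + (2 + 2*√1919221598/2297) = (-11 - 3*24 + 21) + (2 + 2*√1919221598/2297) = (-11 - 72 + 21) + (2 + 2*√1919221598/2297) = -62 + (2 + 2*√1919221598/2297) = -60 + 2*√1919221598/2297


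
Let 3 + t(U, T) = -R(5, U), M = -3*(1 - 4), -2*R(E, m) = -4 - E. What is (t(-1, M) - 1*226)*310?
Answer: -72385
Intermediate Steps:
R(E, m) = 2 + E/2 (R(E, m) = -(-4 - E)/2 = 2 + E/2)
M = 9 (M = -3*(-3) = 9)
t(U, T) = -15/2 (t(U, T) = -3 - (2 + (½)*5) = -3 - (2 + 5/2) = -3 - 1*9/2 = -3 - 9/2 = -15/2)
(t(-1, M) - 1*226)*310 = (-15/2 - 1*226)*310 = (-15/2 - 226)*310 = -467/2*310 = -72385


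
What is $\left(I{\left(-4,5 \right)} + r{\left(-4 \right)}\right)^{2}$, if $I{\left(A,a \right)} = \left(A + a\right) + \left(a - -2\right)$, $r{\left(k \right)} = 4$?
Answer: $144$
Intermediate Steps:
$I{\left(A,a \right)} = 2 + A + 2 a$ ($I{\left(A,a \right)} = \left(A + a\right) + \left(a + 2\right) = \left(A + a\right) + \left(2 + a\right) = 2 + A + 2 a$)
$\left(I{\left(-4,5 \right)} + r{\left(-4 \right)}\right)^{2} = \left(\left(2 - 4 + 2 \cdot 5\right) + 4\right)^{2} = \left(\left(2 - 4 + 10\right) + 4\right)^{2} = \left(8 + 4\right)^{2} = 12^{2} = 144$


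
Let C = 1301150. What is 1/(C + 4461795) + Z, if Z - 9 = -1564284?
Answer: -9014830789874/5762945 ≈ -1.5643e+6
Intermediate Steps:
Z = -1564275 (Z = 9 - 1564284 = -1564275)
1/(C + 4461795) + Z = 1/(1301150 + 4461795) - 1564275 = 1/5762945 - 1564275 = -9014830789874/5762945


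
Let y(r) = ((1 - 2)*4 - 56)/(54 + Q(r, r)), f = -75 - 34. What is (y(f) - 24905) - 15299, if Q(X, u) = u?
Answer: -442232/11 ≈ -40203.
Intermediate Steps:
f = -109
y(r) = -60/(54 + r) (y(r) = ((1 - 2)*4 - 56)/(54 + r) = (-1*4 - 56)/(54 + r) = (-4 - 56)/(54 + r) = -60/(54 + r))
(y(f) - 24905) - 15299 = (-60/(54 - 109) - 24905) - 15299 = (-60/(-55) - 24905) - 15299 = (-60*(-1/55) - 24905) - 15299 = (12/11 - 24905) - 15299 = -273943/11 - 15299 = -442232/11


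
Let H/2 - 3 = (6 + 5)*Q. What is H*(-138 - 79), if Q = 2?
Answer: -10850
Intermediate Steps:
H = 50 (H = 6 + 2*((6 + 5)*2) = 6 + 2*(11*2) = 6 + 2*22 = 6 + 44 = 50)
H*(-138 - 79) = 50*(-138 - 79) = 50*(-217) = -10850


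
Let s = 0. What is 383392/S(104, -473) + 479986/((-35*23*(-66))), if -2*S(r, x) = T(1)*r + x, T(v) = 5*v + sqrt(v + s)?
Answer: -20333378017/4011315 ≈ -5069.0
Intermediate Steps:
T(v) = sqrt(v) + 5*v (T(v) = 5*v + sqrt(v + 0) = 5*v + sqrt(v) = sqrt(v) + 5*v)
S(r, x) = -3*r - x/2 (S(r, x) = -((sqrt(1) + 5*1)*r + x)/2 = -((1 + 5)*r + x)/2 = -(6*r + x)/2 = -(x + 6*r)/2 = -3*r - x/2)
383392/S(104, -473) + 479986/((-35*23*(-66))) = 383392/(-3*104 - 1/2*(-473)) + 479986/((-35*23*(-66))) = 383392/(-312 + 473/2) + 479986/((-805*(-66))) = 383392/(-151/2) + 479986/53130 = 383392*(-2/151) + 479986*(1/53130) = -766784/151 + 239993/26565 = -20333378017/4011315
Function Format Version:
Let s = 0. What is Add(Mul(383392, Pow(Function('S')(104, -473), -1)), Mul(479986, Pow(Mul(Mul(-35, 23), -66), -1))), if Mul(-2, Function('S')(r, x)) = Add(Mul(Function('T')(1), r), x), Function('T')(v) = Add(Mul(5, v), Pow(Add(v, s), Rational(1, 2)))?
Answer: Rational(-20333378017, 4011315) ≈ -5069.0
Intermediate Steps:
Function('T')(v) = Add(Pow(v, Rational(1, 2)), Mul(5, v)) (Function('T')(v) = Add(Mul(5, v), Pow(Add(v, 0), Rational(1, 2))) = Add(Mul(5, v), Pow(v, Rational(1, 2))) = Add(Pow(v, Rational(1, 2)), Mul(5, v)))
Function('S')(r, x) = Add(Mul(-3, r), Mul(Rational(-1, 2), x)) (Function('S')(r, x) = Mul(Rational(-1, 2), Add(Mul(Add(Pow(1, Rational(1, 2)), Mul(5, 1)), r), x)) = Mul(Rational(-1, 2), Add(Mul(Add(1, 5), r), x)) = Mul(Rational(-1, 2), Add(Mul(6, r), x)) = Mul(Rational(-1, 2), Add(x, Mul(6, r))) = Add(Mul(-3, r), Mul(Rational(-1, 2), x)))
Add(Mul(383392, Pow(Function('S')(104, -473), -1)), Mul(479986, Pow(Mul(Mul(-35, 23), -66), -1))) = Add(Mul(383392, Pow(Add(Mul(-3, 104), Mul(Rational(-1, 2), -473)), -1)), Mul(479986, Pow(Mul(Mul(-35, 23), -66), -1))) = Add(Mul(383392, Pow(Add(-312, Rational(473, 2)), -1)), Mul(479986, Pow(Mul(-805, -66), -1))) = Add(Mul(383392, Pow(Rational(-151, 2), -1)), Mul(479986, Pow(53130, -1))) = Add(Mul(383392, Rational(-2, 151)), Mul(479986, Rational(1, 53130))) = Add(Rational(-766784, 151), Rational(239993, 26565)) = Rational(-20333378017, 4011315)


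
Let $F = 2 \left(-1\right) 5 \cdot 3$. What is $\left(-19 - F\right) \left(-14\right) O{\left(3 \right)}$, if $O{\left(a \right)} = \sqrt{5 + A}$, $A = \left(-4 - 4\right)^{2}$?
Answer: $- 154 \sqrt{69} \approx -1279.2$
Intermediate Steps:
$F = -30$ ($F = \left(-2\right) 15 = -30$)
$A = 64$ ($A = \left(-8\right)^{2} = 64$)
$O{\left(a \right)} = \sqrt{69}$ ($O{\left(a \right)} = \sqrt{5 + 64} = \sqrt{69}$)
$\left(-19 - F\right) \left(-14\right) O{\left(3 \right)} = \left(-19 - -30\right) \left(-14\right) \sqrt{69} = \left(-19 + 30\right) \left(-14\right) \sqrt{69} = 11 \left(-14\right) \sqrt{69} = - 154 \sqrt{69}$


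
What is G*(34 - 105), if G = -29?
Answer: 2059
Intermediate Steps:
G*(34 - 105) = -29*(34 - 105) = -29*(-71) = 2059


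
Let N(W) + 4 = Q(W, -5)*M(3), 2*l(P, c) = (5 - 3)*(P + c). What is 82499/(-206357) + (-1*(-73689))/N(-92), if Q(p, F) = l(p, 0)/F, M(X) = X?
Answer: 76010085121/52827392 ≈ 1438.8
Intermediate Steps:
l(P, c) = P + c (l(P, c) = ((5 - 3)*(P + c))/2 = (2*(P + c))/2 = (2*P + 2*c)/2 = P + c)
Q(p, F) = p/F (Q(p, F) = (p + 0)/F = p/F)
N(W) = -4 - 3*W/5 (N(W) = -4 + (W/(-5))*3 = -4 + (W*(-⅕))*3 = -4 - W/5*3 = -4 - 3*W/5)
82499/(-206357) + (-1*(-73689))/N(-92) = 82499/(-206357) + (-1*(-73689))/(-4 - ⅗*(-92)) = 82499*(-1/206357) + 73689/(-4 + 276/5) = -82499/206357 + 73689/(256/5) = -82499/206357 + 73689*(5/256) = -82499/206357 + 368445/256 = 76010085121/52827392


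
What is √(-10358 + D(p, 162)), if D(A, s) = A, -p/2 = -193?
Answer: 6*I*√277 ≈ 99.86*I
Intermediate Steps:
p = 386 (p = -2*(-193) = 386)
√(-10358 + D(p, 162)) = √(-10358 + 386) = √(-9972) = 6*I*√277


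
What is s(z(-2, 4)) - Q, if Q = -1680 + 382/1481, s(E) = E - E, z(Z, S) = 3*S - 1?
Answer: 2487698/1481 ≈ 1679.7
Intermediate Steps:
z(Z, S) = -1 + 3*S
s(E) = 0
Q = -2487698/1481 (Q = -1680 + 382*(1/1481) = -1680 + 382/1481 = -2487698/1481 ≈ -1679.7)
s(z(-2, 4)) - Q = 0 - 1*(-2487698/1481) = 0 + 2487698/1481 = 2487698/1481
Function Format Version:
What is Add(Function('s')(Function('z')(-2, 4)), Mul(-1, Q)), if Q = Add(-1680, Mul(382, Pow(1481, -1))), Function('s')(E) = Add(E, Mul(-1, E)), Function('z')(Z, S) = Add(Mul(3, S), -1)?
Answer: Rational(2487698, 1481) ≈ 1679.7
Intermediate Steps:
Function('z')(Z, S) = Add(-1, Mul(3, S))
Function('s')(E) = 0
Q = Rational(-2487698, 1481) (Q = Add(-1680, Mul(382, Rational(1, 1481))) = Add(-1680, Rational(382, 1481)) = Rational(-2487698, 1481) ≈ -1679.7)
Add(Function('s')(Function('z')(-2, 4)), Mul(-1, Q)) = Add(0, Mul(-1, Rational(-2487698, 1481))) = Add(0, Rational(2487698, 1481)) = Rational(2487698, 1481)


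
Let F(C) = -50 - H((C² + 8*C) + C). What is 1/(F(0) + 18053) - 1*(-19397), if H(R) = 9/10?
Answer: 3491867347/180021 ≈ 19397.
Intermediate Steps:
H(R) = 9/10 (H(R) = 9*(⅒) = 9/10)
F(C) = -509/10 (F(C) = -50 - 1*9/10 = -50 - 9/10 = -509/10)
1/(F(0) + 18053) - 1*(-19397) = 1/(-509/10 + 18053) - 1*(-19397) = 1/(180021/10) + 19397 = 10/180021 + 19397 = 3491867347/180021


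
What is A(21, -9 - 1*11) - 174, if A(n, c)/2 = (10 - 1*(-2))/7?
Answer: -1194/7 ≈ -170.57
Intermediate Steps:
A(n, c) = 24/7 (A(n, c) = 2*((10 - 1*(-2))/7) = 2*((10 + 2)*(1/7)) = 2*(12*(1/7)) = 2*(12/7) = 24/7)
A(21, -9 - 1*11) - 174 = 24/7 - 174 = -1194/7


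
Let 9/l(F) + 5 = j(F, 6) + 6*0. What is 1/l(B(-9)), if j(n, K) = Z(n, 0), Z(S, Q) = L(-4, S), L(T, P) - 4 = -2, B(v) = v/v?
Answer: -1/3 ≈ -0.33333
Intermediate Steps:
B(v) = 1
L(T, P) = 2 (L(T, P) = 4 - 2 = 2)
Z(S, Q) = 2
j(n, K) = 2
l(F) = -3 (l(F) = 9/(-5 + (2 + 6*0)) = 9/(-5 + (2 + 0)) = 9/(-5 + 2) = 9/(-3) = 9*(-1/3) = -3)
1/l(B(-9)) = 1/(-3) = -1/3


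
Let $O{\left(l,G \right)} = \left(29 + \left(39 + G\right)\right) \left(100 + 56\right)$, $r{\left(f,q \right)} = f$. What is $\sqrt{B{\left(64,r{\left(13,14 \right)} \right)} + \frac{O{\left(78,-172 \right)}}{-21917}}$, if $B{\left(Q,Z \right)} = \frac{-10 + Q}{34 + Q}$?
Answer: $\frac{\sqrt{620266755}}{21917} \approx 1.1363$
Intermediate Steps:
$B{\left(Q,Z \right)} = \frac{-10 + Q}{34 + Q}$
$O{\left(l,G \right)} = 10608 + 156 G$ ($O{\left(l,G \right)} = \left(68 + G\right) 156 = 10608 + 156 G$)
$\sqrt{B{\left(64,r{\left(13,14 \right)} \right)} + \frac{O{\left(78,-172 \right)}}{-21917}} = \sqrt{\frac{-10 + 64}{34 + 64} + \frac{10608 + 156 \left(-172\right)}{-21917}} = \sqrt{\frac{1}{98} \cdot 54 + \left(10608 - 26832\right) \left(- \frac{1}{21917}\right)} = \sqrt{\frac{1}{98} \cdot 54 - - \frac{16224}{21917}} = \sqrt{\frac{27}{49} + \frac{16224}{21917}} = \sqrt{\frac{198105}{153419}} = \frac{\sqrt{620266755}}{21917}$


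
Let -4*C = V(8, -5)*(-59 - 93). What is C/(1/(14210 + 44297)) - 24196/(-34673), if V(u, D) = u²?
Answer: 4933587353348/34673 ≈ 1.4229e+8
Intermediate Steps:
C = 2432 (C = -8²*(-59 - 93)/4 = -16*(-152) = -¼*(-9728) = 2432)
C/(1/(14210 + 44297)) - 24196/(-34673) = 2432/(1/(14210 + 44297)) - 24196/(-34673) = 2432/(1/58507) - 24196*(-1/34673) = 2432/(1/58507) + 24196/34673 = 2432*58507 + 24196/34673 = 142289024 + 24196/34673 = 4933587353348/34673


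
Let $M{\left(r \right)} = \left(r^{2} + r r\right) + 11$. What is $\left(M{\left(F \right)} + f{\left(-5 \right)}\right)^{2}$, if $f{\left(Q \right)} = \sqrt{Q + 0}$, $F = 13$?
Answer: $\left(349 + i \sqrt{5}\right)^{2} \approx 1.218 \cdot 10^{5} + 1561.0 i$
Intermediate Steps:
$f{\left(Q \right)} = \sqrt{Q}$
$M{\left(r \right)} = 11 + 2 r^{2}$ ($M{\left(r \right)} = \left(r^{2} + r^{2}\right) + 11 = 2 r^{2} + 11 = 11 + 2 r^{2}$)
$\left(M{\left(F \right)} + f{\left(-5 \right)}\right)^{2} = \left(\left(11 + 2 \cdot 13^{2}\right) + \sqrt{-5}\right)^{2} = \left(\left(11 + 2 \cdot 169\right) + i \sqrt{5}\right)^{2} = \left(\left(11 + 338\right) + i \sqrt{5}\right)^{2} = \left(349 + i \sqrt{5}\right)^{2}$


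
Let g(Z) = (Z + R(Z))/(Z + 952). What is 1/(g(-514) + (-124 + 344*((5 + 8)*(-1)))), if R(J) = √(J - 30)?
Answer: -220485039/1013607982097 - 438*I*√34/1013607982097 ≈ -0.00021753 - 2.5197e-9*I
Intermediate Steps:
R(J) = √(-30 + J)
g(Z) = (Z + √(-30 + Z))/(952 + Z) (g(Z) = (Z + √(-30 + Z))/(Z + 952) = (Z + √(-30 + Z))/(952 + Z))
1/(g(-514) + (-124 + 344*((5 + 8)*(-1)))) = 1/((-514 + √(-30 - 514))/(952 - 514) + (-124 + 344*((5 + 8)*(-1)))) = 1/((-514 + √(-544))/438 + (-124 + 344*(13*(-1)))) = 1/((-514 + 4*I*√34)/438 + (-124 + 344*(-13))) = 1/((-257/219 + 2*I*√34/219) + (-124 - 4472)) = 1/((-257/219 + 2*I*√34/219) - 4596) = 1/(-1006781/219 + 2*I*√34/219)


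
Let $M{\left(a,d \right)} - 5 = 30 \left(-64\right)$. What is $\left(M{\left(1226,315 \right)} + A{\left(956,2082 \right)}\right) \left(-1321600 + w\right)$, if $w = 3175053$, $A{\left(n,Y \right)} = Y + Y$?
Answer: $4168415797$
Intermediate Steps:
$A{\left(n,Y \right)} = 2 Y$
$M{\left(a,d \right)} = -1915$ ($M{\left(a,d \right)} = 5 + 30 \left(-64\right) = 5 - 1920 = -1915$)
$\left(M{\left(1226,315 \right)} + A{\left(956,2082 \right)}\right) \left(-1321600 + w\right) = \left(-1915 + 2 \cdot 2082\right) \left(-1321600 + 3175053\right) = \left(-1915 + 4164\right) 1853453 = 2249 \cdot 1853453 = 4168415797$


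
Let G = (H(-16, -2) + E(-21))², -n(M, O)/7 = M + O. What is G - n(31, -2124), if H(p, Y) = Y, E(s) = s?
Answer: -14122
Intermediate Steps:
n(M, O) = -7*M - 7*O (n(M, O) = -7*(M + O) = -7*M - 7*O)
G = 529 (G = (-2 - 21)² = (-23)² = 529)
G - n(31, -2124) = 529 - (-7*31 - 7*(-2124)) = 529 - (-217 + 14868) = 529 - 1*14651 = 529 - 14651 = -14122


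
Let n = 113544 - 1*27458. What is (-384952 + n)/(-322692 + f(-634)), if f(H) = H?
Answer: 149433/161663 ≈ 0.92435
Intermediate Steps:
n = 86086 (n = 113544 - 27458 = 86086)
(-384952 + n)/(-322692 + f(-634)) = (-384952 + 86086)/(-322692 - 634) = -298866/(-323326) = -298866*(-1/323326) = 149433/161663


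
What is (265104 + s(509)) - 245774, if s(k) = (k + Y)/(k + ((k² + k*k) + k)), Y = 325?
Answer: 1672625039/86530 ≈ 19330.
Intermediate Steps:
s(k) = (325 + k)/(2*k + 2*k²) (s(k) = (k + 325)/(k + ((k² + k*k) + k)) = (325 + k)/(k + ((k² + k²) + k)) = (325 + k)/(k + (2*k² + k)) = (325 + k)/(k + (k + 2*k²)) = (325 + k)/(2*k + 2*k²))
(265104 + s(509)) - 245774 = (265104 + (½)*(325 + 509)/(509*(1 + 509))) - 245774 = (265104 + (½)*(1/509)*834/510) - 245774 = (265104 + (½)*(1/509)*(1/510)*834) - 245774 = (265104 + 139/86530) - 245774 = 22939449259/86530 - 245774 = 1672625039/86530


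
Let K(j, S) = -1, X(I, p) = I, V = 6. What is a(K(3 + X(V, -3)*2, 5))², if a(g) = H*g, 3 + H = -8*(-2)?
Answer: 169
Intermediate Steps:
H = 13 (H = -3 - 8*(-2) = -3 + 16 = 13)
a(g) = 13*g
a(K(3 + X(V, -3)*2, 5))² = (13*(-1))² = (-13)² = 169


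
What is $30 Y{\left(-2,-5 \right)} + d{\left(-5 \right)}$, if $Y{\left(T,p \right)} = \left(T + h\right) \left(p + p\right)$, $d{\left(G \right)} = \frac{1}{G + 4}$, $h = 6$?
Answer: $-1201$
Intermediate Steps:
$d{\left(G \right)} = \frac{1}{4 + G}$
$Y{\left(T,p \right)} = 2 p \left(6 + T\right)$ ($Y{\left(T,p \right)} = \left(T + 6\right) \left(p + p\right) = \left(6 + T\right) 2 p = 2 p \left(6 + T\right)$)
$30 Y{\left(-2,-5 \right)} + d{\left(-5 \right)} = 30 \cdot 2 \left(-5\right) \left(6 - 2\right) + \frac{1}{4 - 5} = 30 \cdot 2 \left(-5\right) 4 + \frac{1}{-1} = 30 \left(-40\right) - 1 = -1200 - 1 = -1201$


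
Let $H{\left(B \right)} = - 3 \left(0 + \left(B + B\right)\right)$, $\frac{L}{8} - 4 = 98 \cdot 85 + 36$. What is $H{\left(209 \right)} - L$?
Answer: $-68214$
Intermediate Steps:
$L = 66960$ ($L = 32 + 8 \left(98 \cdot 85 + 36\right) = 32 + 8 \left(8330 + 36\right) = 32 + 8 \cdot 8366 = 32 + 66928 = 66960$)
$H{\left(B \right)} = - 6 B$ ($H{\left(B \right)} = - 3 \left(0 + 2 B\right) = - 3 \cdot 2 B = - 6 B$)
$H{\left(209 \right)} - L = \left(-6\right) 209 - 66960 = -1254 - 66960 = -68214$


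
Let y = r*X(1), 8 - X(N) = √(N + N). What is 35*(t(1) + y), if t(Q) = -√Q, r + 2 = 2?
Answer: -35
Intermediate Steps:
X(N) = 8 - √2*√N (X(N) = 8 - √(N + N) = 8 - √(2*N) = 8 - √2*√N)
r = 0 (r = -2 + 2 = 0)
y = 0 (y = 0*(8 - √2*√1) = 0*(8 - 1*√2*1) = 0*(8 - √2) = 0)
35*(t(1) + y) = 35*(-√1 + 0) = 35*(-1*1 + 0) = 35*(-1 + 0) = 35*(-1) = -35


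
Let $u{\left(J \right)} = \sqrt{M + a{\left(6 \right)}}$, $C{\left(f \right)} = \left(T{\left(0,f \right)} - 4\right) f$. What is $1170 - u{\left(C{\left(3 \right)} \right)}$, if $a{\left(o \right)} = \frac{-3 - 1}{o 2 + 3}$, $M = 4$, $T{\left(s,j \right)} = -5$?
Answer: $1170 - \frac{2 \sqrt{210}}{15} \approx 1168.1$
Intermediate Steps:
$C{\left(f \right)} = - 9 f$ ($C{\left(f \right)} = \left(-5 - 4\right) f = - 9 f$)
$a{\left(o \right)} = - \frac{4}{3 + 2 o}$ ($a{\left(o \right)} = - \frac{4}{2 o + 3} = - \frac{4}{3 + 2 o}$)
$u{\left(J \right)} = \frac{2 \sqrt{210}}{15}$ ($u{\left(J \right)} = \sqrt{4 - \frac{4}{3 + 2 \cdot 6}} = \sqrt{4 - \frac{4}{3 + 12}} = \sqrt{4 - \frac{4}{15}} = \sqrt{\frac{56}{15}} = \frac{2 \sqrt{210}}{15}$)
$1170 - u{\left(C{\left(3 \right)} \right)} = 1170 - \frac{2 \sqrt{210}}{15}$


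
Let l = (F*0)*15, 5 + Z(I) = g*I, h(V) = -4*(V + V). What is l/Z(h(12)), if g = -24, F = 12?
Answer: 0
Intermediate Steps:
h(V) = -8*V
Z(I) = -5 - 24*I
l = 0 (l = (12*0)*15 = 0*15 = 0)
l/Z(h(12)) = 0/(-5 - (-192)*12) = 0/(-5 - 24*(-96)) = 0/(-5 + 2304) = 0/2299 = 0*(1/2299) = 0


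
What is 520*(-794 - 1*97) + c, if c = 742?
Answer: -462578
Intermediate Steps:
520*(-794 - 1*97) + c = 520*(-794 - 1*97) + 742 = 520*(-794 - 97) + 742 = 520*(-891) + 742 = -463320 + 742 = -462578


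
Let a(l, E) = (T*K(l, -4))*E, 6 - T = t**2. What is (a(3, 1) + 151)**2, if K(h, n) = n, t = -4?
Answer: 36481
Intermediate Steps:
T = -10 (T = 6 - 1*(-4)**2 = 6 - 1*16 = 6 - 16 = -10)
a(l, E) = 40*E (a(l, E) = (-10*(-4))*E = 40*E)
(a(3, 1) + 151)**2 = (40*1 + 151)**2 = (40 + 151)**2 = 191**2 = 36481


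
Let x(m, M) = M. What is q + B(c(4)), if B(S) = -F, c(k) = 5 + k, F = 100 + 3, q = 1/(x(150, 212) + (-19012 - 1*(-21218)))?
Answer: -249053/2418 ≈ -103.00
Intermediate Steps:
q = 1/2418 (q = 1/(212 + (-19012 - 1*(-21218))) = 1/(212 + (-19012 + 21218)) = 1/(212 + 2206) = 1/2418 ≈ 0.00041356)
F = 103
B(S) = -103 (B(S) = -1*103 = -103)
q + B(c(4)) = 1/2418 - 103 = -249053/2418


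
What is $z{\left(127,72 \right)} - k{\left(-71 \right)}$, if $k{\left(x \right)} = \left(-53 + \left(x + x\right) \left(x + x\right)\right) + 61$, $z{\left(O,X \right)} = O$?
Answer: $-20045$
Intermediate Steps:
$k{\left(x \right)} = 8 + 4 x^{2}$ ($k{\left(x \right)} = \left(-53 + 2 x 2 x\right) + 61 = \left(-53 + 4 x^{2}\right) + 61 = 8 + 4 x^{2}$)
$z{\left(127,72 \right)} - k{\left(-71 \right)} = 127 - \left(8 + 4 \left(-71\right)^{2}\right) = 127 - \left(8 + 4 \cdot 5041\right) = 127 - \left(8 + 20164\right) = 127 - 20172 = -20045$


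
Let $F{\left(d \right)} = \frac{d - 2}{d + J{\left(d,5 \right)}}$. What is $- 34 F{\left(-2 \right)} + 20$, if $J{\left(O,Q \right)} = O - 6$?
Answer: $\frac{32}{5} \approx 6.4$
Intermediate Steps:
$J{\left(O,Q \right)} = -6 + O$ ($J{\left(O,Q \right)} = O - 6 = -6 + O$)
$F{\left(d \right)} = \frac{-2 + d}{-6 + 2 d}$ ($F{\left(d \right)} = \frac{d - 2}{d + \left(-6 + d\right)} = \frac{-2 + d}{-6 + 2 d}$)
$- 34 F{\left(-2 \right)} + 20 = - 34 \frac{-2 - 2}{2 \left(-3 - 2\right)} + 20 = - 34 \cdot \frac{1}{2} \frac{1}{-5} \left(-4\right) + 20 = - 34 \cdot \frac{1}{2} \left(- \frac{1}{5}\right) \left(-4\right) + 20 = \left(-34\right) \frac{2}{5} + 20 = - \frac{68}{5} + 20 = \frac{32}{5}$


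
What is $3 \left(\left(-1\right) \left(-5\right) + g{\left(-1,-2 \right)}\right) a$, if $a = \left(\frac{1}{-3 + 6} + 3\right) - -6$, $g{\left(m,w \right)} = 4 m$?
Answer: $28$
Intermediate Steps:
$a = \frac{28}{3}$ ($a = \left(\frac{1}{3} + 3\right) + 6 = \frac{10}{3} + 6 = \frac{28}{3} \approx 9.3333$)
$3 \left(\left(-1\right) \left(-5\right) + g{\left(-1,-2 \right)}\right) a = 3 \left(\left(-1\right) \left(-5\right) + 4 \left(-1\right)\right) \frac{28}{3} = 3 \left(5 - 4\right) \frac{28}{3} = 3 \cdot 1 \cdot \frac{28}{3} = 3 \cdot \frac{28}{3} = 28$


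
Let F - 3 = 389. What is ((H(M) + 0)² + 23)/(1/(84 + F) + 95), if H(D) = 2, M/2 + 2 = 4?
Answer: 12852/45221 ≈ 0.28420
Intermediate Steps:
F = 392 (F = 3 + 389 = 392)
M = 4 (M = -4 + 2*4 = -4 + 8 = 4)
((H(M) + 0)² + 23)/(1/(84 + F) + 95) = ((2 + 0)² + 23)/(1/(84 + 392) + 95) = (2² + 23)/(1/476 + 95) = (4 + 23)/(1/476 + 95) = 27/(45221/476) = 27*(476/45221) = 12852/45221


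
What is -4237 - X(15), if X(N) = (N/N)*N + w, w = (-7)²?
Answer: -4301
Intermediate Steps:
w = 49
X(N) = 49 + N (X(N) = (N/N)*N + 49 = 1*N + 49 = N + 49 = 49 + N)
-4237 - X(15) = -4237 - (49 + 15) = -4237 - 1*64 = -4237 - 64 = -4301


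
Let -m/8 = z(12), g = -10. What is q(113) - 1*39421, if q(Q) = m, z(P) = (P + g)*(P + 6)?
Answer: -39709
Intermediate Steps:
z(P) = (-10 + P)*(6 + P) (z(P) = (P - 10)*(P + 6) = (-10 + P)*(6 + P))
m = -288 (m = -8*(-60 + 12² - 4*12) = -8*(-60 + 144 - 48) = -8*36 = -288)
q(Q) = -288
q(113) - 1*39421 = -288 - 1*39421 = -288 - 39421 = -39709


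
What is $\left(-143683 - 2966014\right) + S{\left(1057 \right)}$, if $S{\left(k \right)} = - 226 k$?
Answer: $-3348579$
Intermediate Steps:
$\left(-143683 - 2966014\right) + S{\left(1057 \right)} = \left(-143683 - 2966014\right) - 238882 = -3109697 - 238882 = -3348579$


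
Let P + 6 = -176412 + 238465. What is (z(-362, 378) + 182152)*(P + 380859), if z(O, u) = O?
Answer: 80515881740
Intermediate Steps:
P = 62047 (P = -6 + (-176412 + 238465) = -6 + 62053 = 62047)
(z(-362, 378) + 182152)*(P + 380859) = (-362 + 182152)*(62047 + 380859) = 181790*442906 = 80515881740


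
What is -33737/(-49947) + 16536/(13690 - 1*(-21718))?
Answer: 252560411/221065422 ≈ 1.1425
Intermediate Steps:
-33737/(-49947) + 16536/(13690 - 1*(-21718)) = -33737*(-1/49947) + 16536/(13690 + 21718) = 33737/49947 + 16536/35408 = 33737/49947 + 16536*(1/35408) = 33737/49947 + 2067/4426 = 252560411/221065422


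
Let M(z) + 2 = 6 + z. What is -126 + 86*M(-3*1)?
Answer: -40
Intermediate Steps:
M(z) = 4 + z (M(z) = -2 + (6 + z) = 4 + z)
-126 + 86*M(-3*1) = -126 + 86*(4 - 3*1) = -126 + 86*(4 - 3) = -126 + 86*1 = -126 + 86 = -40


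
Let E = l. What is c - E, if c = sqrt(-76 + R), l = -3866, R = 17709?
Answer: 3866 + sqrt(17633) ≈ 3998.8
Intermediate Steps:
E = -3866
c = sqrt(17633) (c = sqrt(-76 + 17709) = sqrt(17633) ≈ 132.79)
c - E = sqrt(17633) - 1*(-3866) = sqrt(17633) + 3866 = 3866 + sqrt(17633)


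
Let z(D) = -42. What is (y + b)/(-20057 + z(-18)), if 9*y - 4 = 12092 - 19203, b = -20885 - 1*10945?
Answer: 97859/60297 ≈ 1.6229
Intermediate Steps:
b = -31830 (b = -20885 - 10945 = -31830)
y = -2369/3 (y = 4/9 + (12092 - 19203)/9 = 4/9 + (⅑)*(-7111) = 4/9 - 7111/9 = -2369/3 ≈ -789.67)
(y + b)/(-20057 + z(-18)) = (-2369/3 - 31830)/(-20057 - 42) = -97859/3/(-20099) = -97859/3*(-1/20099) = 97859/60297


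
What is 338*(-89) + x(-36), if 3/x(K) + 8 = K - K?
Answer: -240659/8 ≈ -30082.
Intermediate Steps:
x(K) = -3/8 (x(K) = 3/(-8 + (K - K)) = 3/(-8 + 0) = 3/(-8) = 3*(-1/8) = -3/8)
338*(-89) + x(-36) = 338*(-89) - 3/8 = -30082 - 3/8 = -240659/8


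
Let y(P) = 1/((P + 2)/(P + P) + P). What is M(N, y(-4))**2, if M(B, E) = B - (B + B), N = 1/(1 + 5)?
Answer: 1/36 ≈ 0.027778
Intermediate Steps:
N = 1/6 ≈ 0.16667
y(P) = 1/(P + (2 + P)/(2*P)) (y(P) = 1/((2 + P)/((2*P)) + P) = 1/((2 + P)*(1/(2*P)) + P) = 1/((2 + P)/(2*P) + P) = 1/(P + (2 + P)/(2*P)))
M(B, E) = -B (M(B, E) = B - 2*B = -B)
M(N, y(-4))**2 = (-1*1/6)**2 = (-1/6)**2 = 1/36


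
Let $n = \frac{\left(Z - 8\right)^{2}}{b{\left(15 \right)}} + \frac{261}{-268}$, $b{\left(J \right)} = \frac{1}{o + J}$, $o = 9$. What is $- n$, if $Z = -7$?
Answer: $- \frac{1446939}{268} \approx -5399.0$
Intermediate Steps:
$b{\left(J \right)} = \frac{1}{9 + J}$
$n = \frac{1446939}{268}$ ($n = \frac{\left(-7 - 8\right)^{2}}{\frac{1}{9 + 15}} + \frac{261}{-268} = \frac{\left(-15\right)^{2}}{\frac{1}{24}} + 261 \left(- \frac{1}{268}\right) = 225 \frac{1}{\frac{1}{24}} - \frac{261}{268} = 225 \cdot 24 - \frac{261}{268} = 5400 - \frac{261}{268} = \frac{1446939}{268} \approx 5399.0$)
$- n = \left(-1\right) \frac{1446939}{268} = - \frac{1446939}{268}$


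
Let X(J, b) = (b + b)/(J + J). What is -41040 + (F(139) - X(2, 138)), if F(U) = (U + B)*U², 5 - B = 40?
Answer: 1968275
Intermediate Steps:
B = -35 (B = 5 - 1*40 = 5 - 40 = -35)
X(J, b) = b/J (X(J, b) = (2*b)/((2*J)) = (2*b)*(1/(2*J)) = b/J)
F(U) = U²*(-35 + U) (F(U) = (U - 35)*U² = (-35 + U)*U² = U²*(-35 + U))
-41040 + (F(139) - X(2, 138)) = -41040 + (139²*(-35 + 139) - 138/2) = -41040 + (19321*104 - 138/2) = -41040 + (2009384 - 1*69) = -41040 + (2009384 - 69) = -41040 + 2009315 = 1968275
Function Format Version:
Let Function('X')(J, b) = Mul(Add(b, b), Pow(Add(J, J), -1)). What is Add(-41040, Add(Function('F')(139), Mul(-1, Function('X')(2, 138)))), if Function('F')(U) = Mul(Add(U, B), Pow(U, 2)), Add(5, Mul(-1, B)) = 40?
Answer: 1968275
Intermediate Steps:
B = -35 (B = Add(5, Mul(-1, 40)) = Add(5, -40) = -35)
Function('X')(J, b) = Mul(b, Pow(J, -1)) (Function('X')(J, b) = Mul(Mul(2, b), Pow(Mul(2, J), -1)) = Mul(Mul(2, b), Mul(Rational(1, 2), Pow(J, -1))) = Mul(b, Pow(J, -1)))
Function('F')(U) = Mul(Pow(U, 2), Add(-35, U)) (Function('F')(U) = Mul(Add(U, -35), Pow(U, 2)) = Mul(Add(-35, U), Pow(U, 2)) = Mul(Pow(U, 2), Add(-35, U)))
Add(-41040, Add(Function('F')(139), Mul(-1, Function('X')(2, 138)))) = Add(-41040, Add(Mul(Pow(139, 2), Add(-35, 139)), Mul(-1, Mul(138, Pow(2, -1))))) = Add(-41040, Add(Mul(19321, 104), Mul(-1, Mul(138, Rational(1, 2))))) = Add(-41040, Add(2009384, Mul(-1, 69))) = Add(-41040, Add(2009384, -69)) = Add(-41040, 2009315) = 1968275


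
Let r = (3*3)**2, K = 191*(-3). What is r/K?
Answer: -27/191 ≈ -0.14136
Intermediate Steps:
K = -573
r = 81 (r = 9**2 = 81)
r/K = 81/(-573) = 81*(-1/573) = -27/191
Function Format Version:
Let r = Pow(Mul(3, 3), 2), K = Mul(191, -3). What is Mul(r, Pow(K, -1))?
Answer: Rational(-27, 191) ≈ -0.14136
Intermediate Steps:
K = -573
r = 81 (r = Pow(9, 2) = 81)
Mul(r, Pow(K, -1)) = Mul(81, Pow(-573, -1)) = Mul(81, Rational(-1, 573)) = Rational(-27, 191)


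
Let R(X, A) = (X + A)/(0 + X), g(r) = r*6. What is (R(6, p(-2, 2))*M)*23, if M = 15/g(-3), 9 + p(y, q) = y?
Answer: 575/36 ≈ 15.972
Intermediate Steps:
p(y, q) = -9 + y
g(r) = 6*r
R(X, A) = (A + X)/X
M = -⅚ (M = 15/((6*(-3))) = 15/(-18) = 15*(-1/18) = -⅚ ≈ -0.83333)
(R(6, p(-2, 2))*M)*23 = ((((-9 - 2) + 6)/6)*(-⅚))*23 = (((-11 + 6)/6)*(-⅚))*23 = (((⅙)*(-5))*(-⅚))*23 = -⅚*(-⅚)*23 = (25/36)*23 = 575/36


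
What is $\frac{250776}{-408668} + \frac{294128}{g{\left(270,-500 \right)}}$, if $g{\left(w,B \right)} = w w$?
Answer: $\frac{6369945694}{1861993575} \approx 3.421$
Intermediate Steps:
$g{\left(w,B \right)} = w^{2}$
$\frac{250776}{-408668} + \frac{294128}{g{\left(270,-500 \right)}} = \frac{250776}{-408668} + \frac{294128}{270^{2}} = 250776 \left(- \frac{1}{408668}\right) + \frac{294128}{72900} = - \frac{62694}{102167} + 294128 \cdot \frac{1}{72900} = - \frac{62694}{102167} + \frac{73532}{18225} = \frac{6369945694}{1861993575}$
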